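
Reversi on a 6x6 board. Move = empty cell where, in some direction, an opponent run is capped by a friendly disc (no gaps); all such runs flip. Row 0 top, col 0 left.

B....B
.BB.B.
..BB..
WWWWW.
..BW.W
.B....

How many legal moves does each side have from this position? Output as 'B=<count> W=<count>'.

Answer: B=6 W=6

Derivation:
-- B to move --
(2,0): flips 1 -> legal
(2,1): no bracket -> illegal
(2,4): flips 1 -> legal
(2,5): no bracket -> illegal
(3,5): no bracket -> illegal
(4,0): flips 1 -> legal
(4,1): flips 1 -> legal
(4,4): flips 2 -> legal
(5,2): no bracket -> illegal
(5,3): flips 2 -> legal
(5,4): no bracket -> illegal
(5,5): no bracket -> illegal
B mobility = 6
-- W to move --
(0,1): flips 2 -> legal
(0,2): flips 2 -> legal
(0,3): no bracket -> illegal
(0,4): no bracket -> illegal
(1,0): no bracket -> illegal
(1,3): flips 2 -> legal
(1,5): no bracket -> illegal
(2,0): no bracket -> illegal
(2,1): no bracket -> illegal
(2,4): no bracket -> illegal
(2,5): no bracket -> illegal
(4,0): no bracket -> illegal
(4,1): flips 1 -> legal
(5,0): no bracket -> illegal
(5,2): flips 1 -> legal
(5,3): flips 1 -> legal
W mobility = 6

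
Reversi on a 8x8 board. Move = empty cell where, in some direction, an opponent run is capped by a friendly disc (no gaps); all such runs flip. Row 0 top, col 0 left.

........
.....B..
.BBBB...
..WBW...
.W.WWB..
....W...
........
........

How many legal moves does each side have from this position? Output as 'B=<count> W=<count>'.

-- B to move --
(2,5): no bracket -> illegal
(3,0): no bracket -> illegal
(3,1): flips 1 -> legal
(3,5): flips 1 -> legal
(4,0): no bracket -> illegal
(4,2): flips 3 -> legal
(5,0): flips 2 -> legal
(5,1): no bracket -> illegal
(5,2): no bracket -> illegal
(5,3): flips 1 -> legal
(5,5): flips 1 -> legal
(6,3): flips 1 -> legal
(6,4): flips 3 -> legal
(6,5): flips 3 -> legal
B mobility = 9
-- W to move --
(0,4): no bracket -> illegal
(0,5): no bracket -> illegal
(0,6): no bracket -> illegal
(1,0): flips 1 -> legal
(1,1): flips 2 -> legal
(1,2): flips 2 -> legal
(1,3): flips 2 -> legal
(1,4): flips 2 -> legal
(1,6): no bracket -> illegal
(2,0): no bracket -> illegal
(2,5): no bracket -> illegal
(2,6): no bracket -> illegal
(3,0): no bracket -> illegal
(3,1): no bracket -> illegal
(3,5): no bracket -> illegal
(3,6): flips 1 -> legal
(4,2): no bracket -> illegal
(4,6): flips 1 -> legal
(5,5): no bracket -> illegal
(5,6): flips 1 -> legal
W mobility = 8

Answer: B=9 W=8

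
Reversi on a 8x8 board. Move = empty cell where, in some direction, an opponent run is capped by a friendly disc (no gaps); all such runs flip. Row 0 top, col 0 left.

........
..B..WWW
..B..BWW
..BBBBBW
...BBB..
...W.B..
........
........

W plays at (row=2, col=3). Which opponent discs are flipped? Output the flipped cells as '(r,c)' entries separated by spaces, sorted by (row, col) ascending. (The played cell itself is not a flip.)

Dir NW: opp run (1,2), next='.' -> no flip
Dir N: first cell '.' (not opp) -> no flip
Dir NE: first cell '.' (not opp) -> no flip
Dir W: opp run (2,2), next='.' -> no flip
Dir E: first cell '.' (not opp) -> no flip
Dir SW: opp run (3,2), next='.' -> no flip
Dir S: opp run (3,3) (4,3) capped by W -> flip
Dir SE: opp run (3,4) (4,5), next='.' -> no flip

Answer: (3,3) (4,3)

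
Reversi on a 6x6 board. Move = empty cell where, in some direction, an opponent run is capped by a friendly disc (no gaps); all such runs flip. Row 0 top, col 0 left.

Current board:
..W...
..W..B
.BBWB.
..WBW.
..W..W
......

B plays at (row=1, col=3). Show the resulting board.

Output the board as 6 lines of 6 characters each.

Place B at (1,3); scan 8 dirs for brackets.
Dir NW: opp run (0,2), next=edge -> no flip
Dir N: first cell '.' (not opp) -> no flip
Dir NE: first cell '.' (not opp) -> no flip
Dir W: opp run (1,2), next='.' -> no flip
Dir E: first cell '.' (not opp) -> no flip
Dir SW: first cell 'B' (not opp) -> no flip
Dir S: opp run (2,3) capped by B -> flip
Dir SE: first cell 'B' (not opp) -> no flip
All flips: (2,3)

Answer: ..W...
..WB.B
.BBBB.
..WBW.
..W..W
......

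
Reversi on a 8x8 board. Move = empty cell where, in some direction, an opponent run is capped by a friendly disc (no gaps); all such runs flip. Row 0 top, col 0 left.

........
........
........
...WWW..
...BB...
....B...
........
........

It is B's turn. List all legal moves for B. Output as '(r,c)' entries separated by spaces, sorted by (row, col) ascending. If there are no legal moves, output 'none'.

Answer: (2,2) (2,3) (2,4) (2,5) (2,6)

Derivation:
(2,2): flips 1 -> legal
(2,3): flips 1 -> legal
(2,4): flips 1 -> legal
(2,5): flips 1 -> legal
(2,6): flips 1 -> legal
(3,2): no bracket -> illegal
(3,6): no bracket -> illegal
(4,2): no bracket -> illegal
(4,5): no bracket -> illegal
(4,6): no bracket -> illegal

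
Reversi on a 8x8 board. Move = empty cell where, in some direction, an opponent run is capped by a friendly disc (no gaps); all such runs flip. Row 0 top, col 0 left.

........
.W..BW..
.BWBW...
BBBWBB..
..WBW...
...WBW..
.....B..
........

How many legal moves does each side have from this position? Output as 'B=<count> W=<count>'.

-- B to move --
(0,0): no bracket -> illegal
(0,1): flips 1 -> legal
(0,2): no bracket -> illegal
(0,4): no bracket -> illegal
(0,5): no bracket -> illegal
(0,6): no bracket -> illegal
(1,0): no bracket -> illegal
(1,2): flips 1 -> legal
(1,3): flips 2 -> legal
(1,6): flips 1 -> legal
(2,0): no bracket -> illegal
(2,5): flips 1 -> legal
(2,6): no bracket -> illegal
(4,1): flips 1 -> legal
(4,5): flips 2 -> legal
(4,6): no bracket -> illegal
(5,1): no bracket -> illegal
(5,2): flips 2 -> legal
(5,6): flips 1 -> legal
(6,2): flips 2 -> legal
(6,3): flips 1 -> legal
(6,4): flips 2 -> legal
(6,6): no bracket -> illegal
B mobility = 12
-- W to move --
(0,3): no bracket -> illegal
(0,4): flips 1 -> legal
(0,5): no bracket -> illegal
(1,0): no bracket -> illegal
(1,2): no bracket -> illegal
(1,3): flips 2 -> legal
(2,0): flips 2 -> legal
(2,5): no bracket -> illegal
(2,6): flips 1 -> legal
(3,6): flips 2 -> legal
(4,0): flips 1 -> legal
(4,1): flips 2 -> legal
(4,5): no bracket -> illegal
(4,6): flips 1 -> legal
(5,2): no bracket -> illegal
(5,6): no bracket -> illegal
(6,3): no bracket -> illegal
(6,4): flips 1 -> legal
(6,6): no bracket -> illegal
(7,4): no bracket -> illegal
(7,5): flips 1 -> legal
(7,6): no bracket -> illegal
W mobility = 10

Answer: B=12 W=10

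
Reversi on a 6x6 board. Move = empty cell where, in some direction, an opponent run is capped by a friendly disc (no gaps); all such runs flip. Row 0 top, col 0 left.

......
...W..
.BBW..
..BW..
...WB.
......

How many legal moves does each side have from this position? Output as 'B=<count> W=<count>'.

-- B to move --
(0,2): no bracket -> illegal
(0,3): no bracket -> illegal
(0,4): flips 1 -> legal
(1,2): no bracket -> illegal
(1,4): flips 1 -> legal
(2,4): flips 1 -> legal
(3,4): flips 1 -> legal
(4,2): flips 1 -> legal
(5,2): no bracket -> illegal
(5,3): no bracket -> illegal
(5,4): flips 1 -> legal
B mobility = 6
-- W to move --
(1,0): flips 2 -> legal
(1,1): flips 1 -> legal
(1,2): no bracket -> illegal
(2,0): flips 2 -> legal
(3,0): no bracket -> illegal
(3,1): flips 2 -> legal
(3,4): no bracket -> illegal
(3,5): no bracket -> illegal
(4,1): flips 1 -> legal
(4,2): no bracket -> illegal
(4,5): flips 1 -> legal
(5,3): no bracket -> illegal
(5,4): no bracket -> illegal
(5,5): flips 1 -> legal
W mobility = 7

Answer: B=6 W=7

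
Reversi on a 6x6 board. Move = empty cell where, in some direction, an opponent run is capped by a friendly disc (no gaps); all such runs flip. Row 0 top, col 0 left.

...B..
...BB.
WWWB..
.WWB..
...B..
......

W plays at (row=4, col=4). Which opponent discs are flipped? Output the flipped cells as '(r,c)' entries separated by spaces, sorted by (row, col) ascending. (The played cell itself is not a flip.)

Answer: (3,3)

Derivation:
Dir NW: opp run (3,3) capped by W -> flip
Dir N: first cell '.' (not opp) -> no flip
Dir NE: first cell '.' (not opp) -> no flip
Dir W: opp run (4,3), next='.' -> no flip
Dir E: first cell '.' (not opp) -> no flip
Dir SW: first cell '.' (not opp) -> no flip
Dir S: first cell '.' (not opp) -> no flip
Dir SE: first cell '.' (not opp) -> no flip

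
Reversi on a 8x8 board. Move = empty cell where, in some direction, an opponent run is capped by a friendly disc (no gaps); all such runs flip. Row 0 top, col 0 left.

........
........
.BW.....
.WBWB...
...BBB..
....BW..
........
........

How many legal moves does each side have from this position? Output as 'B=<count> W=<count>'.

-- B to move --
(1,1): flips 2 -> legal
(1,2): flips 1 -> legal
(1,3): no bracket -> illegal
(2,0): no bracket -> illegal
(2,3): flips 2 -> legal
(2,4): no bracket -> illegal
(3,0): flips 1 -> legal
(4,0): no bracket -> illegal
(4,1): flips 1 -> legal
(4,2): no bracket -> illegal
(4,6): no bracket -> illegal
(5,6): flips 1 -> legal
(6,4): no bracket -> illegal
(6,5): flips 1 -> legal
(6,6): flips 1 -> legal
B mobility = 8
-- W to move --
(1,0): no bracket -> illegal
(1,1): flips 1 -> legal
(1,2): no bracket -> illegal
(2,0): flips 1 -> legal
(2,3): no bracket -> illegal
(2,4): no bracket -> illegal
(2,5): no bracket -> illegal
(3,0): no bracket -> illegal
(3,5): flips 2 -> legal
(3,6): no bracket -> illegal
(4,1): no bracket -> illegal
(4,2): flips 1 -> legal
(4,6): no bracket -> illegal
(5,2): no bracket -> illegal
(5,3): flips 2 -> legal
(5,6): no bracket -> illegal
(6,3): no bracket -> illegal
(6,4): no bracket -> illegal
(6,5): no bracket -> illegal
W mobility = 5

Answer: B=8 W=5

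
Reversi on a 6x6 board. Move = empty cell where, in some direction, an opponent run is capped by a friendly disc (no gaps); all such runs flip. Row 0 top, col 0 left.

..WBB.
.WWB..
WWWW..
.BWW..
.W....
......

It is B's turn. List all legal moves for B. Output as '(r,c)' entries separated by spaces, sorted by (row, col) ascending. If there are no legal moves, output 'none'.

Answer: (0,1) (1,0) (3,0) (3,4) (4,3) (5,1)

Derivation:
(0,0): no bracket -> illegal
(0,1): flips 3 -> legal
(1,0): flips 2 -> legal
(1,4): no bracket -> illegal
(2,4): no bracket -> illegal
(3,0): flips 2 -> legal
(3,4): flips 2 -> legal
(4,0): no bracket -> illegal
(4,2): no bracket -> illegal
(4,3): flips 2 -> legal
(4,4): no bracket -> illegal
(5,0): no bracket -> illegal
(5,1): flips 1 -> legal
(5,2): no bracket -> illegal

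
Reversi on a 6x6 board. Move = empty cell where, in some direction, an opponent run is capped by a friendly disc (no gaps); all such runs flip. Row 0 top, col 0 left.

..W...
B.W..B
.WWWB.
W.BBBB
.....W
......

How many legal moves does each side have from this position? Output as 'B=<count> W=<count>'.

Answer: B=6 W=5

Derivation:
-- B to move --
(0,1): flips 2 -> legal
(0,3): no bracket -> illegal
(1,1): flips 1 -> legal
(1,3): flips 1 -> legal
(1,4): flips 1 -> legal
(2,0): flips 3 -> legal
(3,1): no bracket -> illegal
(4,0): no bracket -> illegal
(4,1): no bracket -> illegal
(4,4): no bracket -> illegal
(5,4): no bracket -> illegal
(5,5): flips 1 -> legal
B mobility = 6
-- W to move --
(0,0): no bracket -> illegal
(0,1): no bracket -> illegal
(0,4): no bracket -> illegal
(0,5): no bracket -> illegal
(1,1): no bracket -> illegal
(1,3): no bracket -> illegal
(1,4): no bracket -> illegal
(2,0): no bracket -> illegal
(2,5): flips 2 -> legal
(3,1): no bracket -> illegal
(4,1): flips 1 -> legal
(4,2): flips 1 -> legal
(4,3): flips 2 -> legal
(4,4): flips 1 -> legal
W mobility = 5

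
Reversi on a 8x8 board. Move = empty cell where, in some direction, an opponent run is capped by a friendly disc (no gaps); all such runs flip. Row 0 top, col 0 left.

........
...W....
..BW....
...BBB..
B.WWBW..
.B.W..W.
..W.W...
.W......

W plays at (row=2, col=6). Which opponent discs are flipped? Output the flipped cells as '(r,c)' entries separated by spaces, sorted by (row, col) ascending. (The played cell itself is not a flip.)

Answer: (3,5) (4,4)

Derivation:
Dir NW: first cell '.' (not opp) -> no flip
Dir N: first cell '.' (not opp) -> no flip
Dir NE: first cell '.' (not opp) -> no flip
Dir W: first cell '.' (not opp) -> no flip
Dir E: first cell '.' (not opp) -> no flip
Dir SW: opp run (3,5) (4,4) capped by W -> flip
Dir S: first cell '.' (not opp) -> no flip
Dir SE: first cell '.' (not opp) -> no flip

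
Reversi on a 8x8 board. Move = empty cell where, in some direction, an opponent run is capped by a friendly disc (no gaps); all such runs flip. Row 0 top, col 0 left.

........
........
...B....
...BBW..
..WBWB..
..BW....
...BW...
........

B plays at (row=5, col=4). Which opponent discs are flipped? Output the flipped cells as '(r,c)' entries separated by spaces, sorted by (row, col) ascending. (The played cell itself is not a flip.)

Answer: (4,4) (5,3)

Derivation:
Dir NW: first cell 'B' (not opp) -> no flip
Dir N: opp run (4,4) capped by B -> flip
Dir NE: first cell 'B' (not opp) -> no flip
Dir W: opp run (5,3) capped by B -> flip
Dir E: first cell '.' (not opp) -> no flip
Dir SW: first cell 'B' (not opp) -> no flip
Dir S: opp run (6,4), next='.' -> no flip
Dir SE: first cell '.' (not opp) -> no flip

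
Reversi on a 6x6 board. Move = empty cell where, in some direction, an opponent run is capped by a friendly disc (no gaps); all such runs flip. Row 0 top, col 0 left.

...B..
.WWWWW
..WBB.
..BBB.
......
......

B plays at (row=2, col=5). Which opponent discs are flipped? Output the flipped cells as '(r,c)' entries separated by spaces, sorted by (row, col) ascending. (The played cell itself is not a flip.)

Dir NW: opp run (1,4) capped by B -> flip
Dir N: opp run (1,5), next='.' -> no flip
Dir NE: edge -> no flip
Dir W: first cell 'B' (not opp) -> no flip
Dir E: edge -> no flip
Dir SW: first cell 'B' (not opp) -> no flip
Dir S: first cell '.' (not opp) -> no flip
Dir SE: edge -> no flip

Answer: (1,4)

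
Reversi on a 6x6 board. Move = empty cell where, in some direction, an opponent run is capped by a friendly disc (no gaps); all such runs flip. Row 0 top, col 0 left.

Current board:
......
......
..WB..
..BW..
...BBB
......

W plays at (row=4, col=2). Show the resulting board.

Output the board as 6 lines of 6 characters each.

Place W at (4,2); scan 8 dirs for brackets.
Dir NW: first cell '.' (not opp) -> no flip
Dir N: opp run (3,2) capped by W -> flip
Dir NE: first cell 'W' (not opp) -> no flip
Dir W: first cell '.' (not opp) -> no flip
Dir E: opp run (4,3) (4,4) (4,5), next=edge -> no flip
Dir SW: first cell '.' (not opp) -> no flip
Dir S: first cell '.' (not opp) -> no flip
Dir SE: first cell '.' (not opp) -> no flip
All flips: (3,2)

Answer: ......
......
..WB..
..WW..
..WBBB
......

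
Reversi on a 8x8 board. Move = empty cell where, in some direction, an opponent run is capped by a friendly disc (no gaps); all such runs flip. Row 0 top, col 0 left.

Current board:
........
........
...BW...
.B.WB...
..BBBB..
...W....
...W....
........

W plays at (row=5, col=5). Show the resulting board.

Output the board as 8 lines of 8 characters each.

Answer: ........
........
...BW...
.B.WB...
..BBWB..
...W.W..
...W....
........

Derivation:
Place W at (5,5); scan 8 dirs for brackets.
Dir NW: opp run (4,4) capped by W -> flip
Dir N: opp run (4,5), next='.' -> no flip
Dir NE: first cell '.' (not opp) -> no flip
Dir W: first cell '.' (not opp) -> no flip
Dir E: first cell '.' (not opp) -> no flip
Dir SW: first cell '.' (not opp) -> no flip
Dir S: first cell '.' (not opp) -> no flip
Dir SE: first cell '.' (not opp) -> no flip
All flips: (4,4)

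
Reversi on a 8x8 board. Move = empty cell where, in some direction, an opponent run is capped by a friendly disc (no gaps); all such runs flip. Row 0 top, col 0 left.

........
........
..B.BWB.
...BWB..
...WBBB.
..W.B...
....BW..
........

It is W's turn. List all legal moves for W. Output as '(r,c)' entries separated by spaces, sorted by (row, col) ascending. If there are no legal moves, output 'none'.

Answer: (1,4) (2,3) (2,7) (3,2) (3,6) (4,7) (5,5) (5,6) (6,3) (7,4)

Derivation:
(1,1): no bracket -> illegal
(1,2): no bracket -> illegal
(1,3): no bracket -> illegal
(1,4): flips 1 -> legal
(1,5): no bracket -> illegal
(1,6): no bracket -> illegal
(1,7): no bracket -> illegal
(2,1): no bracket -> illegal
(2,3): flips 2 -> legal
(2,7): flips 1 -> legal
(3,1): no bracket -> illegal
(3,2): flips 1 -> legal
(3,6): flips 1 -> legal
(3,7): no bracket -> illegal
(4,2): no bracket -> illegal
(4,7): flips 3 -> legal
(5,3): no bracket -> illegal
(5,5): flips 2 -> legal
(5,6): flips 1 -> legal
(5,7): no bracket -> illegal
(6,3): flips 1 -> legal
(7,3): no bracket -> illegal
(7,4): flips 3 -> legal
(7,5): no bracket -> illegal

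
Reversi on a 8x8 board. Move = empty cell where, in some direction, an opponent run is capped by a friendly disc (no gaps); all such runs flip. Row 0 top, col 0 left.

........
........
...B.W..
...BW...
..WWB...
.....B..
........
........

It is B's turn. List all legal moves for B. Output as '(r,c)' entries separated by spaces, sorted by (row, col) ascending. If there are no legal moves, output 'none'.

(1,4): no bracket -> illegal
(1,5): no bracket -> illegal
(1,6): no bracket -> illegal
(2,4): flips 1 -> legal
(2,6): no bracket -> illegal
(3,1): no bracket -> illegal
(3,2): no bracket -> illegal
(3,5): flips 1 -> legal
(3,6): no bracket -> illegal
(4,1): flips 2 -> legal
(4,5): flips 1 -> legal
(5,1): flips 1 -> legal
(5,2): no bracket -> illegal
(5,3): flips 1 -> legal
(5,4): no bracket -> illegal

Answer: (2,4) (3,5) (4,1) (4,5) (5,1) (5,3)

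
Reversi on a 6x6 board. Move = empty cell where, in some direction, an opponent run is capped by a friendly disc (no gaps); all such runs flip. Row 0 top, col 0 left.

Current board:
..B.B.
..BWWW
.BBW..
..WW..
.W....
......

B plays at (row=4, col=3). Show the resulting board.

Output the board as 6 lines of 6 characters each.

Place B at (4,3); scan 8 dirs for brackets.
Dir NW: opp run (3,2) capped by B -> flip
Dir N: opp run (3,3) (2,3) (1,3), next='.' -> no flip
Dir NE: first cell '.' (not opp) -> no flip
Dir W: first cell '.' (not opp) -> no flip
Dir E: first cell '.' (not opp) -> no flip
Dir SW: first cell '.' (not opp) -> no flip
Dir S: first cell '.' (not opp) -> no flip
Dir SE: first cell '.' (not opp) -> no flip
All flips: (3,2)

Answer: ..B.B.
..BWWW
.BBW..
..BW..
.W.B..
......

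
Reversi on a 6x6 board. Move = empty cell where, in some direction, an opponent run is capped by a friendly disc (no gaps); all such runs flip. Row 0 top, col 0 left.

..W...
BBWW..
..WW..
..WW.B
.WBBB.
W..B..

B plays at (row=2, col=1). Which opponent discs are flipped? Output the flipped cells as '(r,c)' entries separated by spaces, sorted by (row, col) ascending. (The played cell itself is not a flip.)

Dir NW: first cell 'B' (not opp) -> no flip
Dir N: first cell 'B' (not opp) -> no flip
Dir NE: opp run (1,2), next='.' -> no flip
Dir W: first cell '.' (not opp) -> no flip
Dir E: opp run (2,2) (2,3), next='.' -> no flip
Dir SW: first cell '.' (not opp) -> no flip
Dir S: first cell '.' (not opp) -> no flip
Dir SE: opp run (3,2) capped by B -> flip

Answer: (3,2)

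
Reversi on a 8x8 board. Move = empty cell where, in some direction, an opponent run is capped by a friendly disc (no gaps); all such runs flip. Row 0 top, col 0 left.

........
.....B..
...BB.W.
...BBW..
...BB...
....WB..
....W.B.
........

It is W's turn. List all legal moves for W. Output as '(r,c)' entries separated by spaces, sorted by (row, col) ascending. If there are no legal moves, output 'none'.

(0,4): flips 1 -> legal
(0,5): no bracket -> illegal
(0,6): no bracket -> illegal
(1,2): no bracket -> illegal
(1,3): flips 1 -> legal
(1,4): flips 3 -> legal
(1,6): no bracket -> illegal
(2,2): no bracket -> illegal
(2,5): no bracket -> illegal
(3,2): flips 3 -> legal
(4,2): no bracket -> illegal
(4,5): no bracket -> illegal
(4,6): flips 1 -> legal
(5,2): no bracket -> illegal
(5,3): flips 1 -> legal
(5,6): flips 1 -> legal
(5,7): no bracket -> illegal
(6,5): no bracket -> illegal
(6,7): no bracket -> illegal
(7,5): no bracket -> illegal
(7,6): no bracket -> illegal
(7,7): no bracket -> illegal

Answer: (0,4) (1,3) (1,4) (3,2) (4,6) (5,3) (5,6)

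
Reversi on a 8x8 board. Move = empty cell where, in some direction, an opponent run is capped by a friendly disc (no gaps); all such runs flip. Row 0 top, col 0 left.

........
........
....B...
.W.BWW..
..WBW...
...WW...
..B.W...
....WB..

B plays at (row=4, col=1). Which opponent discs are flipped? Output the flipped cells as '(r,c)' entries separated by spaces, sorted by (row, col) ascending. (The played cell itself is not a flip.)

Answer: (4,2)

Derivation:
Dir NW: first cell '.' (not opp) -> no flip
Dir N: opp run (3,1), next='.' -> no flip
Dir NE: first cell '.' (not opp) -> no flip
Dir W: first cell '.' (not opp) -> no flip
Dir E: opp run (4,2) capped by B -> flip
Dir SW: first cell '.' (not opp) -> no flip
Dir S: first cell '.' (not opp) -> no flip
Dir SE: first cell '.' (not opp) -> no flip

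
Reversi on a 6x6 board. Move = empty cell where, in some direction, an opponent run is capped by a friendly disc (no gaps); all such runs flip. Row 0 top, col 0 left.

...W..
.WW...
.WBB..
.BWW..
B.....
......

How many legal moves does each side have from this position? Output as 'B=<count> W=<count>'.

Answer: B=9 W=6

Derivation:
-- B to move --
(0,0): flips 1 -> legal
(0,1): flips 3 -> legal
(0,2): flips 1 -> legal
(0,4): no bracket -> illegal
(1,0): no bracket -> illegal
(1,3): no bracket -> illegal
(1,4): no bracket -> illegal
(2,0): flips 1 -> legal
(2,4): no bracket -> illegal
(3,0): no bracket -> illegal
(3,4): flips 2 -> legal
(4,1): flips 1 -> legal
(4,2): flips 1 -> legal
(4,3): flips 1 -> legal
(4,4): flips 1 -> legal
B mobility = 9
-- W to move --
(1,3): flips 1 -> legal
(1,4): flips 1 -> legal
(2,0): no bracket -> illegal
(2,4): flips 2 -> legal
(3,0): flips 1 -> legal
(3,4): flips 1 -> legal
(4,1): flips 1 -> legal
(4,2): no bracket -> illegal
(5,0): no bracket -> illegal
(5,1): no bracket -> illegal
W mobility = 6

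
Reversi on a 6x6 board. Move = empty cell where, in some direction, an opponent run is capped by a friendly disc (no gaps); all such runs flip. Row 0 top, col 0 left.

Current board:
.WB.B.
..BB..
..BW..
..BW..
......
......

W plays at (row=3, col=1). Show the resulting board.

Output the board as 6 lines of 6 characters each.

Place W at (3,1); scan 8 dirs for brackets.
Dir NW: first cell '.' (not opp) -> no flip
Dir N: first cell '.' (not opp) -> no flip
Dir NE: opp run (2,2) (1,3) (0,4), next=edge -> no flip
Dir W: first cell '.' (not opp) -> no flip
Dir E: opp run (3,2) capped by W -> flip
Dir SW: first cell '.' (not opp) -> no flip
Dir S: first cell '.' (not opp) -> no flip
Dir SE: first cell '.' (not opp) -> no flip
All flips: (3,2)

Answer: .WB.B.
..BB..
..BW..
.WWW..
......
......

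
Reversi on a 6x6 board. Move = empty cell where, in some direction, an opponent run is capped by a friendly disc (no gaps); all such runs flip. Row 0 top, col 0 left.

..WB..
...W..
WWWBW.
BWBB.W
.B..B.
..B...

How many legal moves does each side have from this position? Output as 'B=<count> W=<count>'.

-- B to move --
(0,1): flips 1 -> legal
(0,4): no bracket -> illegal
(1,0): flips 2 -> legal
(1,1): flips 3 -> legal
(1,2): flips 2 -> legal
(1,4): no bracket -> illegal
(1,5): flips 1 -> legal
(2,5): flips 1 -> legal
(3,4): no bracket -> illegal
(4,0): no bracket -> illegal
(4,2): no bracket -> illegal
(4,5): no bracket -> illegal
B mobility = 6
-- W to move --
(0,4): flips 1 -> legal
(1,2): no bracket -> illegal
(1,4): no bracket -> illegal
(3,4): flips 2 -> legal
(4,0): flips 1 -> legal
(4,2): flips 2 -> legal
(4,3): flips 3 -> legal
(4,5): no bracket -> illegal
(5,0): no bracket -> illegal
(5,1): flips 1 -> legal
(5,3): flips 1 -> legal
(5,4): no bracket -> illegal
(5,5): flips 2 -> legal
W mobility = 8

Answer: B=6 W=8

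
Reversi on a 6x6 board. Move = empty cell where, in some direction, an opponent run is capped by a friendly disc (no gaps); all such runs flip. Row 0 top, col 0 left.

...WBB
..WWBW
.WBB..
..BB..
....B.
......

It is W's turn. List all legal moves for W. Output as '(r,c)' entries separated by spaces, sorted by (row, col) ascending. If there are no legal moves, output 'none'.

Answer: (2,4) (2,5) (3,1) (3,4) (4,2) (4,3)

Derivation:
(1,1): no bracket -> illegal
(2,4): flips 2 -> legal
(2,5): flips 1 -> legal
(3,1): flips 1 -> legal
(3,4): flips 1 -> legal
(3,5): no bracket -> illegal
(4,1): no bracket -> illegal
(4,2): flips 2 -> legal
(4,3): flips 3 -> legal
(4,5): no bracket -> illegal
(5,3): no bracket -> illegal
(5,4): no bracket -> illegal
(5,5): no bracket -> illegal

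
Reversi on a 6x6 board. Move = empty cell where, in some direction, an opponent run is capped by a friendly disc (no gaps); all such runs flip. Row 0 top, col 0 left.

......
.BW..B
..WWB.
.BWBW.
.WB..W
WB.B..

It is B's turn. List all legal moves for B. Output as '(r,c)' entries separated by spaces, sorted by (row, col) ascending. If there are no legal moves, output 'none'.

(0,1): no bracket -> illegal
(0,2): flips 3 -> legal
(0,3): no bracket -> illegal
(1,3): flips 3 -> legal
(1,4): no bracket -> illegal
(2,1): flips 2 -> legal
(2,5): no bracket -> illegal
(3,0): no bracket -> illegal
(3,5): flips 1 -> legal
(4,0): flips 1 -> legal
(4,3): no bracket -> illegal
(4,4): flips 1 -> legal
(5,2): no bracket -> illegal
(5,4): no bracket -> illegal
(5,5): no bracket -> illegal

Answer: (0,2) (1,3) (2,1) (3,5) (4,0) (4,4)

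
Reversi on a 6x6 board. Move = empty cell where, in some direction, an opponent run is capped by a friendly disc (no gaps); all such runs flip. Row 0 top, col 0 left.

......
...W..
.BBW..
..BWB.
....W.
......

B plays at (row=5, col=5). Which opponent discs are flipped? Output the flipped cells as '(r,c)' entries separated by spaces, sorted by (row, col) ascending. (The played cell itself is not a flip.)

Answer: (3,3) (4,4)

Derivation:
Dir NW: opp run (4,4) (3,3) capped by B -> flip
Dir N: first cell '.' (not opp) -> no flip
Dir NE: edge -> no flip
Dir W: first cell '.' (not opp) -> no flip
Dir E: edge -> no flip
Dir SW: edge -> no flip
Dir S: edge -> no flip
Dir SE: edge -> no flip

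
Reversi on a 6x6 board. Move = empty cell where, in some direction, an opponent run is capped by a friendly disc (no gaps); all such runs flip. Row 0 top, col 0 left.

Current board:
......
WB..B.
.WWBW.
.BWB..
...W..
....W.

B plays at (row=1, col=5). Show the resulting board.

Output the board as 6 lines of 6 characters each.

Answer: ......
WB..BB
.WWBB.
.BWB..
...W..
....W.

Derivation:
Place B at (1,5); scan 8 dirs for brackets.
Dir NW: first cell '.' (not opp) -> no flip
Dir N: first cell '.' (not opp) -> no flip
Dir NE: edge -> no flip
Dir W: first cell 'B' (not opp) -> no flip
Dir E: edge -> no flip
Dir SW: opp run (2,4) capped by B -> flip
Dir S: first cell '.' (not opp) -> no flip
Dir SE: edge -> no flip
All flips: (2,4)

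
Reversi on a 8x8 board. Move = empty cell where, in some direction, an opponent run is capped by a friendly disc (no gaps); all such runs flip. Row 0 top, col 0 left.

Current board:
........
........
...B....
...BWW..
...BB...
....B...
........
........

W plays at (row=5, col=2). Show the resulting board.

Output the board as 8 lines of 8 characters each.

Answer: ........
........
...B....
...BWW..
...WB...
..W.B...
........
........

Derivation:
Place W at (5,2); scan 8 dirs for brackets.
Dir NW: first cell '.' (not opp) -> no flip
Dir N: first cell '.' (not opp) -> no flip
Dir NE: opp run (4,3) capped by W -> flip
Dir W: first cell '.' (not opp) -> no flip
Dir E: first cell '.' (not opp) -> no flip
Dir SW: first cell '.' (not opp) -> no flip
Dir S: first cell '.' (not opp) -> no flip
Dir SE: first cell '.' (not opp) -> no flip
All flips: (4,3)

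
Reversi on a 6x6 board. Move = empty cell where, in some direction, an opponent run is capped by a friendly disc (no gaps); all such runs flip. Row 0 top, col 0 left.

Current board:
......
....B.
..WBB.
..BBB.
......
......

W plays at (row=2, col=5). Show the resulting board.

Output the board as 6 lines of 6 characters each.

Place W at (2,5); scan 8 dirs for brackets.
Dir NW: opp run (1,4), next='.' -> no flip
Dir N: first cell '.' (not opp) -> no flip
Dir NE: edge -> no flip
Dir W: opp run (2,4) (2,3) capped by W -> flip
Dir E: edge -> no flip
Dir SW: opp run (3,4), next='.' -> no flip
Dir S: first cell '.' (not opp) -> no flip
Dir SE: edge -> no flip
All flips: (2,3) (2,4)

Answer: ......
....B.
..WWWW
..BBB.
......
......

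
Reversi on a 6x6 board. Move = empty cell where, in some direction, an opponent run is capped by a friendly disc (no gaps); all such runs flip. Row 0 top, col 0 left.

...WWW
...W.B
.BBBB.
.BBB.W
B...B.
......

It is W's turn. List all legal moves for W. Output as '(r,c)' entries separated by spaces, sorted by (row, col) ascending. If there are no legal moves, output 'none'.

(1,0): no bracket -> illegal
(1,1): no bracket -> illegal
(1,2): no bracket -> illegal
(1,4): no bracket -> illegal
(2,0): no bracket -> illegal
(2,5): flips 1 -> legal
(3,0): no bracket -> illegal
(3,4): no bracket -> illegal
(4,1): no bracket -> illegal
(4,2): no bracket -> illegal
(4,3): flips 2 -> legal
(4,5): no bracket -> illegal
(5,0): no bracket -> illegal
(5,1): no bracket -> illegal
(5,3): flips 1 -> legal
(5,4): no bracket -> illegal
(5,5): no bracket -> illegal

Answer: (2,5) (4,3) (5,3)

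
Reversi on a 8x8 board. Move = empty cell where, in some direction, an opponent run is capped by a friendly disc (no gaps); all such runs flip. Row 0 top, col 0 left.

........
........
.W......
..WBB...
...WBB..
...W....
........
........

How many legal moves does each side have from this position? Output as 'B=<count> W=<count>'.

Answer: B=5 W=4

Derivation:
-- B to move --
(1,0): no bracket -> illegal
(1,1): no bracket -> illegal
(1,2): no bracket -> illegal
(2,0): no bracket -> illegal
(2,2): no bracket -> illegal
(2,3): no bracket -> illegal
(3,0): no bracket -> illegal
(3,1): flips 1 -> legal
(4,1): no bracket -> illegal
(4,2): flips 1 -> legal
(5,2): flips 1 -> legal
(5,4): no bracket -> illegal
(6,2): flips 1 -> legal
(6,3): flips 2 -> legal
(6,4): no bracket -> illegal
B mobility = 5
-- W to move --
(2,2): no bracket -> illegal
(2,3): flips 1 -> legal
(2,4): no bracket -> illegal
(2,5): flips 1 -> legal
(3,5): flips 3 -> legal
(3,6): no bracket -> illegal
(4,2): no bracket -> illegal
(4,6): flips 2 -> legal
(5,4): no bracket -> illegal
(5,5): no bracket -> illegal
(5,6): no bracket -> illegal
W mobility = 4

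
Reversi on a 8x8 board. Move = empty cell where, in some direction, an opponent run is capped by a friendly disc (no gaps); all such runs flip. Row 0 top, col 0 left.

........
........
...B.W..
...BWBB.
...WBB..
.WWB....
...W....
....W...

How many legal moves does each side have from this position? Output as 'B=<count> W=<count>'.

-- B to move --
(1,4): flips 1 -> legal
(1,5): flips 1 -> legal
(1,6): no bracket -> illegal
(2,4): flips 1 -> legal
(2,6): no bracket -> illegal
(3,2): no bracket -> illegal
(4,0): no bracket -> illegal
(4,1): no bracket -> illegal
(4,2): flips 1 -> legal
(5,0): flips 2 -> legal
(5,4): no bracket -> illegal
(6,0): no bracket -> illegal
(6,1): no bracket -> illegal
(6,2): no bracket -> illegal
(6,4): no bracket -> illegal
(6,5): no bracket -> illegal
(7,2): no bracket -> illegal
(7,3): flips 1 -> legal
(7,5): no bracket -> illegal
B mobility = 6
-- W to move --
(1,2): flips 1 -> legal
(1,3): flips 2 -> legal
(1,4): no bracket -> illegal
(2,2): no bracket -> illegal
(2,4): no bracket -> illegal
(2,6): no bracket -> illegal
(2,7): no bracket -> illegal
(3,2): flips 1 -> legal
(3,7): flips 2 -> legal
(4,2): no bracket -> illegal
(4,6): flips 2 -> legal
(4,7): flips 1 -> legal
(5,4): flips 2 -> legal
(5,5): flips 2 -> legal
(5,6): flips 1 -> legal
(6,2): no bracket -> illegal
(6,4): no bracket -> illegal
W mobility = 9

Answer: B=6 W=9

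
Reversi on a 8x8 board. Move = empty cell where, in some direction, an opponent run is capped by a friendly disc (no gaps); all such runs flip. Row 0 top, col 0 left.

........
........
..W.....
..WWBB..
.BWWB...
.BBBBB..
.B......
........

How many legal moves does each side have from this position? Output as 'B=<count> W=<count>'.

Answer: B=6 W=12

Derivation:
-- B to move --
(1,1): flips 2 -> legal
(1,2): flips 3 -> legal
(1,3): no bracket -> illegal
(2,1): flips 2 -> legal
(2,3): flips 3 -> legal
(2,4): flips 2 -> legal
(3,1): flips 3 -> legal
B mobility = 6
-- W to move --
(2,3): no bracket -> illegal
(2,4): no bracket -> illegal
(2,5): flips 1 -> legal
(2,6): no bracket -> illegal
(3,0): no bracket -> illegal
(3,1): no bracket -> illegal
(3,6): flips 2 -> legal
(4,0): flips 1 -> legal
(4,5): flips 1 -> legal
(4,6): no bracket -> illegal
(5,0): flips 1 -> legal
(5,6): no bracket -> illegal
(6,0): flips 1 -> legal
(6,2): flips 1 -> legal
(6,3): flips 1 -> legal
(6,4): flips 1 -> legal
(6,5): flips 1 -> legal
(6,6): flips 2 -> legal
(7,0): flips 2 -> legal
(7,1): no bracket -> illegal
(7,2): no bracket -> illegal
W mobility = 12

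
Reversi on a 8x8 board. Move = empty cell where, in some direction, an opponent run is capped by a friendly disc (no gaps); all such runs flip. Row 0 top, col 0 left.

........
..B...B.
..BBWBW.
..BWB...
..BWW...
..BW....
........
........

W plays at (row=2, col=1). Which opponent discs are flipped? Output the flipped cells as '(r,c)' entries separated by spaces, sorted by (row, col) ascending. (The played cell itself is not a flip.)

Answer: (2,2) (2,3) (3,2)

Derivation:
Dir NW: first cell '.' (not opp) -> no flip
Dir N: first cell '.' (not opp) -> no flip
Dir NE: opp run (1,2), next='.' -> no flip
Dir W: first cell '.' (not opp) -> no flip
Dir E: opp run (2,2) (2,3) capped by W -> flip
Dir SW: first cell '.' (not opp) -> no flip
Dir S: first cell '.' (not opp) -> no flip
Dir SE: opp run (3,2) capped by W -> flip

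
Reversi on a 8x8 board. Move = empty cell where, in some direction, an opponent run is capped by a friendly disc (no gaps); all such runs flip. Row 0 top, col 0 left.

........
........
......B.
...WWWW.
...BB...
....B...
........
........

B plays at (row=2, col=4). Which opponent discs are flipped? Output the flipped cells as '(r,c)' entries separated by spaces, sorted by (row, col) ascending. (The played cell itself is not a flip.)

Dir NW: first cell '.' (not opp) -> no flip
Dir N: first cell '.' (not opp) -> no flip
Dir NE: first cell '.' (not opp) -> no flip
Dir W: first cell '.' (not opp) -> no flip
Dir E: first cell '.' (not opp) -> no flip
Dir SW: opp run (3,3), next='.' -> no flip
Dir S: opp run (3,4) capped by B -> flip
Dir SE: opp run (3,5), next='.' -> no flip

Answer: (3,4)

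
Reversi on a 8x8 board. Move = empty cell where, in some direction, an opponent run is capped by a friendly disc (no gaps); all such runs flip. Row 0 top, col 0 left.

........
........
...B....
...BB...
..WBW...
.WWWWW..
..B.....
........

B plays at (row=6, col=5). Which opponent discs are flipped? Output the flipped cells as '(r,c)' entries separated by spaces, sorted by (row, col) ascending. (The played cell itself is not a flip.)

Dir NW: opp run (5,4) capped by B -> flip
Dir N: opp run (5,5), next='.' -> no flip
Dir NE: first cell '.' (not opp) -> no flip
Dir W: first cell '.' (not opp) -> no flip
Dir E: first cell '.' (not opp) -> no flip
Dir SW: first cell '.' (not opp) -> no flip
Dir S: first cell '.' (not opp) -> no flip
Dir SE: first cell '.' (not opp) -> no flip

Answer: (5,4)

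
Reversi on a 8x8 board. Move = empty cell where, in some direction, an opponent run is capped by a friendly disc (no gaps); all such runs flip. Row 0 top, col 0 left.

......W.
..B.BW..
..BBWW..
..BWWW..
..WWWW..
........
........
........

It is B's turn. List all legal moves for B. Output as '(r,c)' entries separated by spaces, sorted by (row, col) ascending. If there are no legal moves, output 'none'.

Answer: (1,6) (2,6) (3,6) (5,2) (5,3) (5,4) (5,5) (5,6)

Derivation:
(0,4): no bracket -> illegal
(0,5): no bracket -> illegal
(0,7): no bracket -> illegal
(1,3): no bracket -> illegal
(1,6): flips 1 -> legal
(1,7): no bracket -> illegal
(2,6): flips 2 -> legal
(3,1): no bracket -> illegal
(3,6): flips 4 -> legal
(4,1): no bracket -> illegal
(4,6): no bracket -> illegal
(5,1): no bracket -> illegal
(5,2): flips 1 -> legal
(5,3): flips 2 -> legal
(5,4): flips 4 -> legal
(5,5): flips 2 -> legal
(5,6): flips 2 -> legal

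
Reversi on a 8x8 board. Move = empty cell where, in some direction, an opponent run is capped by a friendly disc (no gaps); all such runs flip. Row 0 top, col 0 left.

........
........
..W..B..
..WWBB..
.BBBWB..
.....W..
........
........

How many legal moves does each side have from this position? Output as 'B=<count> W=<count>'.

-- B to move --
(1,1): no bracket -> illegal
(1,2): flips 2 -> legal
(1,3): no bracket -> illegal
(2,1): flips 1 -> legal
(2,3): flips 2 -> legal
(2,4): flips 1 -> legal
(3,1): flips 2 -> legal
(4,6): no bracket -> illegal
(5,3): flips 1 -> legal
(5,4): flips 1 -> legal
(5,6): no bracket -> illegal
(6,4): no bracket -> illegal
(6,5): flips 1 -> legal
(6,6): no bracket -> illegal
B mobility = 8
-- W to move --
(1,4): no bracket -> illegal
(1,5): flips 3 -> legal
(1,6): no bracket -> illegal
(2,3): no bracket -> illegal
(2,4): flips 1 -> legal
(2,6): flips 1 -> legal
(3,0): no bracket -> illegal
(3,1): no bracket -> illegal
(3,6): flips 2 -> legal
(4,0): flips 3 -> legal
(4,6): flips 1 -> legal
(5,0): flips 1 -> legal
(5,1): flips 1 -> legal
(5,2): flips 1 -> legal
(5,3): flips 1 -> legal
(5,4): flips 1 -> legal
(5,6): no bracket -> illegal
W mobility = 11

Answer: B=8 W=11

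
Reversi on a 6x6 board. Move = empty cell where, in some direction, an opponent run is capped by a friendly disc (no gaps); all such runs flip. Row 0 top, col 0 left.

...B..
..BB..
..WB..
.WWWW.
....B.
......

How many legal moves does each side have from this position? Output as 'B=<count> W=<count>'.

Answer: B=8 W=7

Derivation:
-- B to move --
(1,1): flips 2 -> legal
(2,0): no bracket -> illegal
(2,1): flips 1 -> legal
(2,4): flips 1 -> legal
(2,5): no bracket -> illegal
(3,0): no bracket -> illegal
(3,5): no bracket -> illegal
(4,0): flips 2 -> legal
(4,1): flips 1 -> legal
(4,2): flips 2 -> legal
(4,3): flips 1 -> legal
(4,5): flips 1 -> legal
B mobility = 8
-- W to move --
(0,1): flips 2 -> legal
(0,2): flips 1 -> legal
(0,4): flips 1 -> legal
(1,1): no bracket -> illegal
(1,4): flips 1 -> legal
(2,1): no bracket -> illegal
(2,4): flips 1 -> legal
(3,5): no bracket -> illegal
(4,3): no bracket -> illegal
(4,5): no bracket -> illegal
(5,3): no bracket -> illegal
(5,4): flips 1 -> legal
(5,5): flips 1 -> legal
W mobility = 7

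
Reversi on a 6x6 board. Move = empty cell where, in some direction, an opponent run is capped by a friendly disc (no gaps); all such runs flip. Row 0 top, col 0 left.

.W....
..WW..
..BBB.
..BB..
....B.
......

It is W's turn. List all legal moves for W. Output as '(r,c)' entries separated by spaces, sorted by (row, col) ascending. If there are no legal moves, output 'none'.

Answer: (3,1) (3,4) (3,5) (4,2) (4,3)

Derivation:
(1,1): no bracket -> illegal
(1,4): no bracket -> illegal
(1,5): no bracket -> illegal
(2,1): no bracket -> illegal
(2,5): no bracket -> illegal
(3,1): flips 1 -> legal
(3,4): flips 1 -> legal
(3,5): flips 1 -> legal
(4,1): no bracket -> illegal
(4,2): flips 2 -> legal
(4,3): flips 2 -> legal
(4,5): no bracket -> illegal
(5,3): no bracket -> illegal
(5,4): no bracket -> illegal
(5,5): no bracket -> illegal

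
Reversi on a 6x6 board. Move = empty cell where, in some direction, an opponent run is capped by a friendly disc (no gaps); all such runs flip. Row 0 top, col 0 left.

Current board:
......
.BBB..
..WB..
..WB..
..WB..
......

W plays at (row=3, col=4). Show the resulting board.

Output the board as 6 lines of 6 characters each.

Answer: ......
.BBB..
..WB..
..WWW.
..WB..
......

Derivation:
Place W at (3,4); scan 8 dirs for brackets.
Dir NW: opp run (2,3) (1,2), next='.' -> no flip
Dir N: first cell '.' (not opp) -> no flip
Dir NE: first cell '.' (not opp) -> no flip
Dir W: opp run (3,3) capped by W -> flip
Dir E: first cell '.' (not opp) -> no flip
Dir SW: opp run (4,3), next='.' -> no flip
Dir S: first cell '.' (not opp) -> no flip
Dir SE: first cell '.' (not opp) -> no flip
All flips: (3,3)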